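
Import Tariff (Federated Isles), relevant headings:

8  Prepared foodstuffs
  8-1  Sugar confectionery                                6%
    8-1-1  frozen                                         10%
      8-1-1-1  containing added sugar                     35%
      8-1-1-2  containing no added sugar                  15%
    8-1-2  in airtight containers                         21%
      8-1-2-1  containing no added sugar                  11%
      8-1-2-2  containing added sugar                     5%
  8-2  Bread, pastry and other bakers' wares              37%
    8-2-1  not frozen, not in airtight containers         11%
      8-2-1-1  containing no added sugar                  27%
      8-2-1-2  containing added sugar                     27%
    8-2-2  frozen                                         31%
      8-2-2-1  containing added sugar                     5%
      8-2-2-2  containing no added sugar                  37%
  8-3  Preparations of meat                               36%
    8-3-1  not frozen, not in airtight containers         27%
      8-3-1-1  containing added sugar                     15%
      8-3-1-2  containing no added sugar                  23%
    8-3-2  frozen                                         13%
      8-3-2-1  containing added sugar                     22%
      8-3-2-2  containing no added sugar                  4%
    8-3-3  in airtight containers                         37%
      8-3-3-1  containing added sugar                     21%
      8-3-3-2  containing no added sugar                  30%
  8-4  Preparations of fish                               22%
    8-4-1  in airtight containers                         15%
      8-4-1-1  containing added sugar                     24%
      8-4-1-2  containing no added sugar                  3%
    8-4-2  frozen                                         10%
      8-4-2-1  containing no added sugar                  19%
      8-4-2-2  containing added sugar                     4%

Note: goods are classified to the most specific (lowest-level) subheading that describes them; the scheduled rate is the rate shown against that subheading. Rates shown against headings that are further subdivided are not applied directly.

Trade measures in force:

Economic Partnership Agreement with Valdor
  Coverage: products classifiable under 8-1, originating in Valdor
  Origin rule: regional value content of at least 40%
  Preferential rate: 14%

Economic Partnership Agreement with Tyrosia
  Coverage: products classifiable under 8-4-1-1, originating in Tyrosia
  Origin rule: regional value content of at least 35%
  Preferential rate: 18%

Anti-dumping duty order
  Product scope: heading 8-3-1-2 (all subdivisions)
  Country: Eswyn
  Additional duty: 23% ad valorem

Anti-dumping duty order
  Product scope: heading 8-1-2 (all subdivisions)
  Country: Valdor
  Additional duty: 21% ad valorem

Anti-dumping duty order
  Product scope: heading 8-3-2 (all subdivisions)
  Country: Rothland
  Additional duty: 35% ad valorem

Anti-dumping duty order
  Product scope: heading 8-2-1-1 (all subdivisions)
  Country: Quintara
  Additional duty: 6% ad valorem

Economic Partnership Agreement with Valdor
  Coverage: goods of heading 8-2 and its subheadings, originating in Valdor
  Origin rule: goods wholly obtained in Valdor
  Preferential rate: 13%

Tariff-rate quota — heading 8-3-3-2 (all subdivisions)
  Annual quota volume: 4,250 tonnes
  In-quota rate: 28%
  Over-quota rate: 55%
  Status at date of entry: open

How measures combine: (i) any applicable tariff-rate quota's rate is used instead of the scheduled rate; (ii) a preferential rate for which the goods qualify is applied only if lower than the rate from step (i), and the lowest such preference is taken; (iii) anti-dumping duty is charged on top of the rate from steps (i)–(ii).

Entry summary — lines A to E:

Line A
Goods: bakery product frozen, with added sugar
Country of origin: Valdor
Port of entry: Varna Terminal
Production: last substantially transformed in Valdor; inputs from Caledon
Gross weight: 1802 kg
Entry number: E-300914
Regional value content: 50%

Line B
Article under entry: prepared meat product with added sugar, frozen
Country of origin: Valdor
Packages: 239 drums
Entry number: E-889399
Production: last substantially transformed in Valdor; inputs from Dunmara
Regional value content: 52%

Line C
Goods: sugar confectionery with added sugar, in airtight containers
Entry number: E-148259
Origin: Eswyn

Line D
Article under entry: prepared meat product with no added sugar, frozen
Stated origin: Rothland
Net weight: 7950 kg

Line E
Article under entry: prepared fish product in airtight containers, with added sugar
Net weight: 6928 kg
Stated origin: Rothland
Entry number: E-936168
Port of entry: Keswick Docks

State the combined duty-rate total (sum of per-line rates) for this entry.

Line A: bakery product → 8-2; frozen → 8-2-2; with added sugar → 8-2-2-1. Scheduled 5%. Valdor agreement on 8-1: 8-2-2-1 not covered; Valdor agreement on 8-2: not wholly obtained. → 5%.
Line B: prepared meat product → 8-3; frozen → 8-3-2; with added sugar → 8-3-2-1. Scheduled 22%. Valdor agreement on 8-1: 8-3-2-1 not covered; Valdor agreement on 8-2: 8-3-2-1 not covered. → 22%.
Line C: sugar confectionery → 8-1; in airtight containers → 8-1-2; with added sugar → 8-1-2-2. Scheduled 5%. No special measure applies. → 5%.
Line D: prepared meat product → 8-3; frozen → 8-3-2; with no added sugar → 8-3-2-2. Scheduled 4%. anti-dumping (Rothland, 8-3-2): +35%; total 4% + 35% = 39%. → 39%.
Line E: prepared fish product → 8-4; in airtight containers → 8-4-1; with added sugar → 8-4-1-1. Scheduled 24%. No special measure applies. → 24%.
Sum: 5% + 22% + 5% + 39% + 24% = 95%.

95%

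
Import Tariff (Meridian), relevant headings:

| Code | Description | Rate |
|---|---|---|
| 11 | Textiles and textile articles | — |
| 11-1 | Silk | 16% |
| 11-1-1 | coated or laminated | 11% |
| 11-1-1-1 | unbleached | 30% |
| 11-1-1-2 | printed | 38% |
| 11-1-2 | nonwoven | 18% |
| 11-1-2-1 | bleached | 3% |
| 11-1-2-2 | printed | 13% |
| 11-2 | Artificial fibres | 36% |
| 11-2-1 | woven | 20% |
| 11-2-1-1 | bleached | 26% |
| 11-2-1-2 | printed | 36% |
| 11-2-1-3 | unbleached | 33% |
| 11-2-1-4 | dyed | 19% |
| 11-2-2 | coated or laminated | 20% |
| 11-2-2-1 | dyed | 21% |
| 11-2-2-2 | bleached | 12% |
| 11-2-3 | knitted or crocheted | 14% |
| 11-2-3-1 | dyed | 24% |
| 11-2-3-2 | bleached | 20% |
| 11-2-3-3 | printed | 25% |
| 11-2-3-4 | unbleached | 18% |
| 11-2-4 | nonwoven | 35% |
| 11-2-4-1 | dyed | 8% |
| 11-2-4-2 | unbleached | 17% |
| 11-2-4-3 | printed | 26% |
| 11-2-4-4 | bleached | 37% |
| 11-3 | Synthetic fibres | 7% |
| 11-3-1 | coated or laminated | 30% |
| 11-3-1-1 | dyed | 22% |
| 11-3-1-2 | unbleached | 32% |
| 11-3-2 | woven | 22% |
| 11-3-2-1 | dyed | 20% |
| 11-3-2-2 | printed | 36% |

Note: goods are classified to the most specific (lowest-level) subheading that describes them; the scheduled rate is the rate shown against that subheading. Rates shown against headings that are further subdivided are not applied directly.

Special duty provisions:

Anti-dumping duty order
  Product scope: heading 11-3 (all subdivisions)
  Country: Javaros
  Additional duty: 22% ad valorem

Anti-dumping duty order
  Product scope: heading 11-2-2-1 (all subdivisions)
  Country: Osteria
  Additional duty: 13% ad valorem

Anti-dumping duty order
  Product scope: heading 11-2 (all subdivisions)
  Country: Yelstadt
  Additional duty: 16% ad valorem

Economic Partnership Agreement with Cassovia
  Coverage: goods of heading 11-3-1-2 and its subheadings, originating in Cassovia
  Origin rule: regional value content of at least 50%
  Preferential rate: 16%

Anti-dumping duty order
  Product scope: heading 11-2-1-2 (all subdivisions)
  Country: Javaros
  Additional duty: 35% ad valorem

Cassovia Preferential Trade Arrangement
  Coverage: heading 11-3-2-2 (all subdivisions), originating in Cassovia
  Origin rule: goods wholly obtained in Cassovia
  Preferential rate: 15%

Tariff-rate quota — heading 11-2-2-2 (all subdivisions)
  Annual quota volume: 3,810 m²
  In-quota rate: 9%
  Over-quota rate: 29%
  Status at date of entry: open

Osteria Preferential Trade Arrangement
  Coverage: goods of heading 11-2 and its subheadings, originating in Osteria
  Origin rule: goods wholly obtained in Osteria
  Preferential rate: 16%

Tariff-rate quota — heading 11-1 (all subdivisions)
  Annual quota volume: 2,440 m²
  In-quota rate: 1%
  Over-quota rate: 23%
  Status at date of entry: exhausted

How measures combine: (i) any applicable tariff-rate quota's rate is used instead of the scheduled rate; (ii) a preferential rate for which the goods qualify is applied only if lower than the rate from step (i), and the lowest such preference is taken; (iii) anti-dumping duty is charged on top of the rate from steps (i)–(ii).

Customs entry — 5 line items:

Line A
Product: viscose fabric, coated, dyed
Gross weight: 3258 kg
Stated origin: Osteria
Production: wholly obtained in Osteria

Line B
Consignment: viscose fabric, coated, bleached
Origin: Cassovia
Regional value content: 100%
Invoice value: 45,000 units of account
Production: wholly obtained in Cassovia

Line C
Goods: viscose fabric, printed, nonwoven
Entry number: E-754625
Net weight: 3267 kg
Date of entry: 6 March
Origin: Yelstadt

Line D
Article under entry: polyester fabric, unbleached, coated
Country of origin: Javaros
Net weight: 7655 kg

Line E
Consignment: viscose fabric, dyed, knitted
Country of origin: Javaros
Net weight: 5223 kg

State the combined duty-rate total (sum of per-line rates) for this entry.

Line A: viscose → 11-2; coated → 11-2-2; dyed → 11-2-2-1. Scheduled 21%. Osteria agreement on 11-2: wholly obtained → 16% available; preferential 16%; anti-dumping (Osteria, 11-2-2-1): +13%; total 16% + 13% = 29%. → 29%.
Line B: viscose → 11-2; coated → 11-2-2; bleached → 11-2-2-2. Scheduled 12%. quota on 11-2-2-2 open → in-quota 9%; Cassovia agreement on 11-3-1-2: 11-2-2-2 not covered; Cassovia agreement on 11-3-2-2: 11-2-2-2 not covered. → 9%.
Line C: viscose → 11-2; nonwoven → 11-2-4; printed → 11-2-4-3. Scheduled 26%. anti-dumping (Yelstadt, 11-2): +16%; total 26% + 16% = 42%. → 42%.
Line D: polyester → 11-3; coated → 11-3-1; unbleached → 11-3-1-2. Scheduled 32%. anti-dumping (Javaros, 11-3): +22%; total 32% + 22% = 54%. → 54%.
Line E: viscose → 11-2; knitted → 11-2-3; dyed → 11-2-3-1. Scheduled 24%. No special measure applies. → 24%.
Sum: 29% + 9% + 42% + 54% + 24% = 158%.

158%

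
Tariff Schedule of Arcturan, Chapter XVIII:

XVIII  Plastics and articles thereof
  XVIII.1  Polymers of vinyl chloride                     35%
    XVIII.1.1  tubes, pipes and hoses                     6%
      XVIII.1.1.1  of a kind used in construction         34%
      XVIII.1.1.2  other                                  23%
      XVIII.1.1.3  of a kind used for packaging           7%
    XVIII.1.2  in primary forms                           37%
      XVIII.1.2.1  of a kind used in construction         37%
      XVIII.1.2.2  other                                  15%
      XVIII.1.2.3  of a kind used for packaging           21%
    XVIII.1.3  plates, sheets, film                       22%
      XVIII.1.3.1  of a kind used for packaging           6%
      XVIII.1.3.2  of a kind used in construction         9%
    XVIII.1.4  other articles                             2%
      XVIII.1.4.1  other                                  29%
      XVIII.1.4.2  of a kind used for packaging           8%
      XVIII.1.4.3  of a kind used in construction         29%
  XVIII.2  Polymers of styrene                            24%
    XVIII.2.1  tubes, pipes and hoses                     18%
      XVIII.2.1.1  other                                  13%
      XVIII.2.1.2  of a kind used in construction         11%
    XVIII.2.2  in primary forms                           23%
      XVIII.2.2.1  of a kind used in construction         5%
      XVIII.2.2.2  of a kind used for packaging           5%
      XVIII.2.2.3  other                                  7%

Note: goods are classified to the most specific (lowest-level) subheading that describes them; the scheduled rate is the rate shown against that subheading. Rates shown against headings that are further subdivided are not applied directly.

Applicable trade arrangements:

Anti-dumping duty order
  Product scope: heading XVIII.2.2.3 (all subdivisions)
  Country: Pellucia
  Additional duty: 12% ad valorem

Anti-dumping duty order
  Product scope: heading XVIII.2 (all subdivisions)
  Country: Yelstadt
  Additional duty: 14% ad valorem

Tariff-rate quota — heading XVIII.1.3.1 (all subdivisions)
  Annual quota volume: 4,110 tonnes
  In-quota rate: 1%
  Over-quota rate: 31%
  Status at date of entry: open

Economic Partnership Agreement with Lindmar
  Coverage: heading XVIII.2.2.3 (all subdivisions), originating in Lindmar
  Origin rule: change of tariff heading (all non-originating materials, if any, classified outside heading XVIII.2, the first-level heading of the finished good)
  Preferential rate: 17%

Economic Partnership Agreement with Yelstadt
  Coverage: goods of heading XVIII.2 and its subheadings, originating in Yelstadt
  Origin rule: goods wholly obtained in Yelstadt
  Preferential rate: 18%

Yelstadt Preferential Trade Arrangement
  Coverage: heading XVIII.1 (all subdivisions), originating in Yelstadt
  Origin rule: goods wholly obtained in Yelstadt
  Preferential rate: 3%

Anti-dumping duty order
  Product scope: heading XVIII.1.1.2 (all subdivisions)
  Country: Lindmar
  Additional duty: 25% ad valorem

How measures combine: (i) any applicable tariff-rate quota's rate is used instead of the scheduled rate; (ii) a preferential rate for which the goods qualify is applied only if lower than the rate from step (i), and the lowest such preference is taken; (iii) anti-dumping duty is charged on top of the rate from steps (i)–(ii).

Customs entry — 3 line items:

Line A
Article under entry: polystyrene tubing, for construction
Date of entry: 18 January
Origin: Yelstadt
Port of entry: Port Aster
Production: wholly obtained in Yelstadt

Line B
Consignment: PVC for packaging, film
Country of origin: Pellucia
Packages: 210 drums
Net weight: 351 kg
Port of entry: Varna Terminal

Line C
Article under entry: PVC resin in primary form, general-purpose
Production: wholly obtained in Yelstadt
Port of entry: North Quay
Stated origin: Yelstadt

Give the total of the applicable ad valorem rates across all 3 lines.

29%

Line A: polystyrene → XVIII.2; tubing → XVIII.2.1; for construction → XVIII.2.1.2. Scheduled 11%. Yelstadt agreement on XVIII.2: wholly obtained → 18% available; Yelstadt agreement on XVIII.1: XVIII.2.1.2 not covered; preference 18% not lower than 11% → no reduction; anti-dumping (Yelstadt, XVIII.2): +14%; total 11% + 14% = 25%. → 25%.
Line B: PVC → XVIII.1; film → XVIII.1.3; for packaging → XVIII.1.3.1. Scheduled 6%. quota on XVIII.1.3.1 open → in-quota 1%. → 1%.
Line C: PVC → XVIII.1; resin in primary form → XVIII.1.2; general-purpose → XVIII.1.2.2. Scheduled 15%. Yelstadt agreement on XVIII.2: XVIII.1.2.2 not covered; Yelstadt agreement on XVIII.1: wholly obtained → 3% available; preferential 3%. → 3%.
Sum: 25% + 1% + 3% = 29%.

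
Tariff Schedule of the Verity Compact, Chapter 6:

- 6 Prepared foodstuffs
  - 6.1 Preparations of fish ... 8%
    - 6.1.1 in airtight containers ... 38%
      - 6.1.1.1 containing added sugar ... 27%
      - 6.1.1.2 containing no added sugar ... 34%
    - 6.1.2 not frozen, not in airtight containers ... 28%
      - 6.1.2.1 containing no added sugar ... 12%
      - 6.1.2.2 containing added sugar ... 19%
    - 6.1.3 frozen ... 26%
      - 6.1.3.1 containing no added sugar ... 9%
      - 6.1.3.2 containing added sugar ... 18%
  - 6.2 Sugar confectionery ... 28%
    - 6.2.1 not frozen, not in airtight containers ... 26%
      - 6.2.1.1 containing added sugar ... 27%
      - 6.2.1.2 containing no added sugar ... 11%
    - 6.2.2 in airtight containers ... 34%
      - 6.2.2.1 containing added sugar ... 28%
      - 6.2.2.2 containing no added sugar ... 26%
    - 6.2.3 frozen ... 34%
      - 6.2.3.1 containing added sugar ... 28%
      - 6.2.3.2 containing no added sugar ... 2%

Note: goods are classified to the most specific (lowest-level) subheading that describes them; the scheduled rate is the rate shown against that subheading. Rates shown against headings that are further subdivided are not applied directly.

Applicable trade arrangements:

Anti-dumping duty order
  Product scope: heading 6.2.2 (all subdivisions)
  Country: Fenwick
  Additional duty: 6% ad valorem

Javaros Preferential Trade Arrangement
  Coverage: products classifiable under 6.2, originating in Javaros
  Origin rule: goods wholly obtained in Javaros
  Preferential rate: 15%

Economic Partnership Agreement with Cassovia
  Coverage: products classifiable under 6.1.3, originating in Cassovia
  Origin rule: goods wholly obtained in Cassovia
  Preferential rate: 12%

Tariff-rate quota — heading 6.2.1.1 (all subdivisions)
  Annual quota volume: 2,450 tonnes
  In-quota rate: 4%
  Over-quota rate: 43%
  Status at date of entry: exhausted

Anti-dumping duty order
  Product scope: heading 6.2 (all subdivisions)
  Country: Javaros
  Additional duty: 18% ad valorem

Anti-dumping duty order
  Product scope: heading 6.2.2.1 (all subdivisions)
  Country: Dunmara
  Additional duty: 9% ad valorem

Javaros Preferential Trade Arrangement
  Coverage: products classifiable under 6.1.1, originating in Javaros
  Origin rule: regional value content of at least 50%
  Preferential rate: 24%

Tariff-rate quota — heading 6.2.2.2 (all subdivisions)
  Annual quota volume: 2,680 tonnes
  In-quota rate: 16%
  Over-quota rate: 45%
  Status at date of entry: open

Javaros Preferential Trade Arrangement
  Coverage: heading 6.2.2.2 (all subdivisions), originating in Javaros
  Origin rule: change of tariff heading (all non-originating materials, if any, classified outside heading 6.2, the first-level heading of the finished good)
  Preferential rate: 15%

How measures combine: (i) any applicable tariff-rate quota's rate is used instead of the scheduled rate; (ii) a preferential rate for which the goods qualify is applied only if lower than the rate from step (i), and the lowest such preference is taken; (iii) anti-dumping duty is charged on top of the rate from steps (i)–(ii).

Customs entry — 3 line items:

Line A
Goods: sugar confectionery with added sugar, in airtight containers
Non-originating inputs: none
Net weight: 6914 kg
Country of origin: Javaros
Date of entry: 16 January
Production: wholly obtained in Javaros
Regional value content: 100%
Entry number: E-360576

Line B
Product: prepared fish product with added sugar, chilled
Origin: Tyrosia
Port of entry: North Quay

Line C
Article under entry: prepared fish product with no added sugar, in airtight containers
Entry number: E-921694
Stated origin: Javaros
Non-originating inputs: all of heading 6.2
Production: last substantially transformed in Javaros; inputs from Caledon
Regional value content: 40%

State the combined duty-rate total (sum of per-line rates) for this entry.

86%

Line A: sugar confectionery → 6.2; in airtight containers → 6.2.2; with added sugar → 6.2.2.1. Scheduled 28%. Javaros agreement on 6.2: wholly obtained → 15% available; Javaros agreement on 6.1.1: 6.2.2.1 not covered; Javaros agreement on 6.2.2.2: 6.2.2.1 not covered; preferential 15%; anti-dumping (Javaros, 6.2): +18%; total 15% + 18% = 33%. → 33%.
Line B: prepared fish product → 6.1; chilled → 6.1.2; with added sugar → 6.1.2.2. Scheduled 19%. No special measure applies. → 19%.
Line C: prepared fish product → 6.1; in airtight containers → 6.1.1; with no added sugar → 6.1.1.2. Scheduled 34%. Javaros agreement on 6.2: 6.1.1.2 not covered; Javaros agreement on 6.1.1: RVC < 50%; Javaros agreement on 6.2.2.2: 6.1.1.2 not covered. → 34%.
Sum: 33% + 19% + 34% = 86%.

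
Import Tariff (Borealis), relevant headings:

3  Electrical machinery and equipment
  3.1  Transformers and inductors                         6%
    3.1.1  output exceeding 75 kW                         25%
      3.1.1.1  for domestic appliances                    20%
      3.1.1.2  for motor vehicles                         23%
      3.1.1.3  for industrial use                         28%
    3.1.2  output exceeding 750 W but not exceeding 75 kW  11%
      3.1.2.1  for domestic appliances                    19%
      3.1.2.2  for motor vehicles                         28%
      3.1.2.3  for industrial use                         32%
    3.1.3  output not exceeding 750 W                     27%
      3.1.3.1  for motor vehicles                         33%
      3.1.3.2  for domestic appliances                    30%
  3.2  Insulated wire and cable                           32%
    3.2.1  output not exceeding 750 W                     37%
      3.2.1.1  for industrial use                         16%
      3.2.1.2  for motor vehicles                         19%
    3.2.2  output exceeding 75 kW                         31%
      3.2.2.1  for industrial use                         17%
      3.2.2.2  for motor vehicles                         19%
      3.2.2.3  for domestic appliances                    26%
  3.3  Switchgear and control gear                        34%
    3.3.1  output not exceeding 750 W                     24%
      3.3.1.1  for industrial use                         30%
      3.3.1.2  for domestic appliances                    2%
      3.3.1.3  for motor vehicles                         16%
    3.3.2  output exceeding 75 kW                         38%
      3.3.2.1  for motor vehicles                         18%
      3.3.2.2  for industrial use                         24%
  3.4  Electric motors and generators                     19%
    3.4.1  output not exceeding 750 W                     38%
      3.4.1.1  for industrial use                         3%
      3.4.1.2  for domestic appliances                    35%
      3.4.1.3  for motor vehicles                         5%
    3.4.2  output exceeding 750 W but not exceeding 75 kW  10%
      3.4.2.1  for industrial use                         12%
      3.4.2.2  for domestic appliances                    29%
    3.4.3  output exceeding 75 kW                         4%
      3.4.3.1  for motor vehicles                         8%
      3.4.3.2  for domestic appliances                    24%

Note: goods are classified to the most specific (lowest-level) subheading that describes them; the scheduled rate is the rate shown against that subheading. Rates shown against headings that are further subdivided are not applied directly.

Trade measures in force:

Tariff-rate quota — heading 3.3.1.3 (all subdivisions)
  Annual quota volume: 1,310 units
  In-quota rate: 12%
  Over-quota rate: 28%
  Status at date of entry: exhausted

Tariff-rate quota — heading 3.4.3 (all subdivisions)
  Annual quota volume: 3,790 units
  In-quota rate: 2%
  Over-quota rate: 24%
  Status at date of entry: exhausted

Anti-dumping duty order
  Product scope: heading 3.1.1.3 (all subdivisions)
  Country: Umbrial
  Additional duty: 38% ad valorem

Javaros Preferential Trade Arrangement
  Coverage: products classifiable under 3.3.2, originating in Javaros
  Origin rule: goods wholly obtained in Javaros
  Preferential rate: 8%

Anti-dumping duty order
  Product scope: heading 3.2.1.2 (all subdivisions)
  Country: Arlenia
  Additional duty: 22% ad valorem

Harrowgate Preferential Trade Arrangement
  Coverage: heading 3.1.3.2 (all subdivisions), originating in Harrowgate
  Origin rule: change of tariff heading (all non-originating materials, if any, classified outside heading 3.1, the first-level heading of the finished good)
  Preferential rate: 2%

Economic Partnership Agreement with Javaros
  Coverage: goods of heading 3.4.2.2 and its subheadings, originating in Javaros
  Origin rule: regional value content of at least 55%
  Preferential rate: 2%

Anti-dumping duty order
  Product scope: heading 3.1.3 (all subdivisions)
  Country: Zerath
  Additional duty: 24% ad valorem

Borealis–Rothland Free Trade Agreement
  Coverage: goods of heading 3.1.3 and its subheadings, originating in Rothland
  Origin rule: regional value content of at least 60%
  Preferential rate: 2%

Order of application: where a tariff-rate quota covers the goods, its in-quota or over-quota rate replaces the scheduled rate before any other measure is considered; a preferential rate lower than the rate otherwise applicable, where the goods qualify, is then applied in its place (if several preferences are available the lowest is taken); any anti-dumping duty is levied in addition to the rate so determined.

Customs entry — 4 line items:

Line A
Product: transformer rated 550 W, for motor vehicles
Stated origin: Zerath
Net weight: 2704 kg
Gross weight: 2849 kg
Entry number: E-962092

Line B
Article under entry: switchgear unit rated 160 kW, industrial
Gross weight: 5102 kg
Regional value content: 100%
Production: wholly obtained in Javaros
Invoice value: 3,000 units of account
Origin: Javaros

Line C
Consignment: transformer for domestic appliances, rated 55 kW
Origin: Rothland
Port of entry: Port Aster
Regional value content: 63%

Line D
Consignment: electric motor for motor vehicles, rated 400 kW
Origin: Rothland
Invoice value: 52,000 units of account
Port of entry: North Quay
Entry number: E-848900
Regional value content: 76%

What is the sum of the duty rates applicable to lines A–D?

Line A: transformer → 3.1; rated 550 W → 3.1.3; for motor vehicles → 3.1.3.1. Scheduled 33%. anti-dumping (Zerath, 3.1.3): +24%; total 33% + 24% = 57%. → 57%.
Line B: switchgear unit → 3.3; rated 160 kW → 3.3.2; industrial → 3.3.2.2. Scheduled 24%. Javaros agreement on 3.3.2: wholly obtained → 8% available; Javaros agreement on 3.4.2.2: 3.3.2.2 not covered; preferential 8%. → 8%.
Line C: transformer → 3.1; rated 55 kW → 3.1.2; for domestic appliances → 3.1.2.1. Scheduled 19%. Rothland agreement on 3.1.3: 3.1.2.1 not covered. → 19%.
Line D: electric motor → 3.4; rated 400 kW → 3.4.3; for motor vehicles → 3.4.3.1. Scheduled 8%. quota on 3.4.3 exhausted → over-quota 24%; Rothland agreement on 3.1.3: 3.4.3.1 not covered. → 24%.
Sum: 57% + 8% + 19% + 24% = 108%.

108%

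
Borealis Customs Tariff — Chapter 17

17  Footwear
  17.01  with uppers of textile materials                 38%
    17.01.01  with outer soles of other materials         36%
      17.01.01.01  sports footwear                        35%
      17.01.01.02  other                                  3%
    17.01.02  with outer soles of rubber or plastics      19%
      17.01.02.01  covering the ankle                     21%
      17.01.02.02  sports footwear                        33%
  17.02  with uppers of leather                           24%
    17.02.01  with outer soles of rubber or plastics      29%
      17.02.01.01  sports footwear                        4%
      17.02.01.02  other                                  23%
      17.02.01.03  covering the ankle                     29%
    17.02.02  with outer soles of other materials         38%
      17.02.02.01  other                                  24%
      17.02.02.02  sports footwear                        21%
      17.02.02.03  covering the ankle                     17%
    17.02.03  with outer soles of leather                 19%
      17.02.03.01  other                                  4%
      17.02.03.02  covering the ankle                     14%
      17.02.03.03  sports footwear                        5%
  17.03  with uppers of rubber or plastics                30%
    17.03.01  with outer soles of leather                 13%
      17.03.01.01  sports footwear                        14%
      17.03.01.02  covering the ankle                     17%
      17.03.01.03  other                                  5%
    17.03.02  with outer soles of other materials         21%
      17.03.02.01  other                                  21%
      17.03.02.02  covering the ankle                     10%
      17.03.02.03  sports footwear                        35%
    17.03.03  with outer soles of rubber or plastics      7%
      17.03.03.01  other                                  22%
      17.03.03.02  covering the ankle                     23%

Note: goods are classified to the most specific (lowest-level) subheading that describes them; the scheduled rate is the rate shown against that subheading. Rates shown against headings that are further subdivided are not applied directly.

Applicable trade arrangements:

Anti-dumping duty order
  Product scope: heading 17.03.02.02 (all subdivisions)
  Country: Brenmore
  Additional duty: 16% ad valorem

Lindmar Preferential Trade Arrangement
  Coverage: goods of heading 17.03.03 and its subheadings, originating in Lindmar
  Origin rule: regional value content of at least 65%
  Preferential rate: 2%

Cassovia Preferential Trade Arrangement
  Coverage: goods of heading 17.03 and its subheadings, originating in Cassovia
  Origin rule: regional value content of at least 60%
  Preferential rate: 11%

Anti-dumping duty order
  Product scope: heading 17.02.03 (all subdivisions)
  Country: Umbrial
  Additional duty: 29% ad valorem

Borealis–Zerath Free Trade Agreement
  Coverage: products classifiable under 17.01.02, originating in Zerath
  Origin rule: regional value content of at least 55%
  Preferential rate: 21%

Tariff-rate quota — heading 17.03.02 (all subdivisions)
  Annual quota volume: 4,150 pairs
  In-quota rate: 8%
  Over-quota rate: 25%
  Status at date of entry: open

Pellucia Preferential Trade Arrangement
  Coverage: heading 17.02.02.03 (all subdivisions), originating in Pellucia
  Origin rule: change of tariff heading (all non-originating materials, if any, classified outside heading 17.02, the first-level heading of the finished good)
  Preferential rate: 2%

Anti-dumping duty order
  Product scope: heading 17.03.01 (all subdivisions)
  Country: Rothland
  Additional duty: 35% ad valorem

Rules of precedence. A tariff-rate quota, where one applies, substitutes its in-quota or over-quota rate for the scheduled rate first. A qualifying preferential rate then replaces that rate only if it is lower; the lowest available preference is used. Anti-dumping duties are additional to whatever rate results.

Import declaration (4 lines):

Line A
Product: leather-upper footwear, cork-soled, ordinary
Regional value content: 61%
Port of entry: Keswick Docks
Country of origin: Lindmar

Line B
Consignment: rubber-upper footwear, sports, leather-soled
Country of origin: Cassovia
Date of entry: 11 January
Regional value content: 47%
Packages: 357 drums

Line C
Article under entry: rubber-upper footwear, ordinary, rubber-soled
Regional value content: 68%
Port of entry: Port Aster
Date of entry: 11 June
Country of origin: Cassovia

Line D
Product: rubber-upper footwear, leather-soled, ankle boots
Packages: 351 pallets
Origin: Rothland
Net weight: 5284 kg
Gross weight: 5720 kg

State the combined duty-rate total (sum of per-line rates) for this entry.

101%

Line A: leather-upper → 17.02; cork-soled → 17.02.02; ordinary → 17.02.02.01. Scheduled 24%. Lindmar agreement on 17.03.03: 17.02.02.01 not covered. → 24%.
Line B: rubber-upper → 17.03; leather-soled → 17.03.01; sports → 17.03.01.01. Scheduled 14%. Cassovia agreement on 17.03: RVC < 60%. → 14%.
Line C: rubber-upper → 17.03; rubber-soled → 17.03.03; ordinary → 17.03.03.01. Scheduled 22%. Cassovia agreement on 17.03: RVC ≥ 60% → 11% available; preferential 11%. → 11%.
Line D: rubber-upper → 17.03; leather-soled → 17.03.01; ankle boots → 17.03.01.02. Scheduled 17%. anti-dumping (Rothland, 17.03.01): +35%; total 17% + 35% = 52%. → 52%.
Sum: 24% + 14% + 11% + 52% = 101%.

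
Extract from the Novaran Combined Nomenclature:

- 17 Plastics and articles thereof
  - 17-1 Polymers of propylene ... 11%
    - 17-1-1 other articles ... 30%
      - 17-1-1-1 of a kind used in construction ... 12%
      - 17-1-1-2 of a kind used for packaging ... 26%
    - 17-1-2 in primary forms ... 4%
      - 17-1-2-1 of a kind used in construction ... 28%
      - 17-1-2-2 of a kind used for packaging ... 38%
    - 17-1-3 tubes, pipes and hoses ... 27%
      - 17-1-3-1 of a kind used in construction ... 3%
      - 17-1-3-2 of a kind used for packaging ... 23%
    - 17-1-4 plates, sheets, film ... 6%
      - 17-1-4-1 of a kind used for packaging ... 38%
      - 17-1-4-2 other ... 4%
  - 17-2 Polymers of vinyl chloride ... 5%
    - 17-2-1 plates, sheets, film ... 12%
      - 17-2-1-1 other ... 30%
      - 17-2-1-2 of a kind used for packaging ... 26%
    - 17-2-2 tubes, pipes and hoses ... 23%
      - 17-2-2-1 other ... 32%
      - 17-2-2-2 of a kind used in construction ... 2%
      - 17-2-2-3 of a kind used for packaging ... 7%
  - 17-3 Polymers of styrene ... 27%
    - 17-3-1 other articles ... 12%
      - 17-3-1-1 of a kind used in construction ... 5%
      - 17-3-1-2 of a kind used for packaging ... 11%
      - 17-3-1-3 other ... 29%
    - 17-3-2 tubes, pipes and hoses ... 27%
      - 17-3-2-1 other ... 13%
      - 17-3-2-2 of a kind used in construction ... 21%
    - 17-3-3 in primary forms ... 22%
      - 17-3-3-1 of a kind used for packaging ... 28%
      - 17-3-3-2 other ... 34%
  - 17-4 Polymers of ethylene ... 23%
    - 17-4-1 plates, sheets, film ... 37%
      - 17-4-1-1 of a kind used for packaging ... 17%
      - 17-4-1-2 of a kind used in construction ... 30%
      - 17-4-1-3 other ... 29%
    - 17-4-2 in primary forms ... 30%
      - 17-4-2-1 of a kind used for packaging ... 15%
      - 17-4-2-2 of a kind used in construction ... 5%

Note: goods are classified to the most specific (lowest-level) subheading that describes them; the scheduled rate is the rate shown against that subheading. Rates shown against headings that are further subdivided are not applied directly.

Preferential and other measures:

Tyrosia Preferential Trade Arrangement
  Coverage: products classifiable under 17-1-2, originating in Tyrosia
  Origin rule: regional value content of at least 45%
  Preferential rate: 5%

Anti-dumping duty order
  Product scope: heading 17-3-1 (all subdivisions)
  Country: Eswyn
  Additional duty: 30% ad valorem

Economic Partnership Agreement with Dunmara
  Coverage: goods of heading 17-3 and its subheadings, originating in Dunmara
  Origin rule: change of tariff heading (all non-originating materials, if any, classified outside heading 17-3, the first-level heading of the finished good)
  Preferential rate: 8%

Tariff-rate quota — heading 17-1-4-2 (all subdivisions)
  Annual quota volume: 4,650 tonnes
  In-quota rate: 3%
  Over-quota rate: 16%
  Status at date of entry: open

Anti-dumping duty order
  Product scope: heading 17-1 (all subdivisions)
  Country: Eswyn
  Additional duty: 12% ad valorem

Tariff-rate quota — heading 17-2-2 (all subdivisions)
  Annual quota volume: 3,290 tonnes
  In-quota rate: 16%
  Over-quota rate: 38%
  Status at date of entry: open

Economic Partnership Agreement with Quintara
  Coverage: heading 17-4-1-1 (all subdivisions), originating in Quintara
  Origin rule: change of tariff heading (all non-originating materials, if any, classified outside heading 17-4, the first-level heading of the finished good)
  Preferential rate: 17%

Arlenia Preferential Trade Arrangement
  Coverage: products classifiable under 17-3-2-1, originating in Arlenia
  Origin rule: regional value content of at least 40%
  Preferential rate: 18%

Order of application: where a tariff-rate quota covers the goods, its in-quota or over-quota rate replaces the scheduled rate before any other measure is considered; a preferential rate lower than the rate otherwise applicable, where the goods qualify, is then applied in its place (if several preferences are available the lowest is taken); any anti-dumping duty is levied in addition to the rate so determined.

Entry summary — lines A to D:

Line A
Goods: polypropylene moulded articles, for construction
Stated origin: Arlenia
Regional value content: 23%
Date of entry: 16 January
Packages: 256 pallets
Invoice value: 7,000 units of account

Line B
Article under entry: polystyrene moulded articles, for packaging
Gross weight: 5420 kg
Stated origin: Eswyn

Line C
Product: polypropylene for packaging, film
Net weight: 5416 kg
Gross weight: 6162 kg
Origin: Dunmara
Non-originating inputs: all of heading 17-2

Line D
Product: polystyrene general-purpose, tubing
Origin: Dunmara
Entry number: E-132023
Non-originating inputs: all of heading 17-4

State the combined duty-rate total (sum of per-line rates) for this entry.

99%

Line A: polypropylene → 17-1; moulded articles → 17-1-1; for construction → 17-1-1-1. Scheduled 12%. Arlenia agreement on 17-3-2-1: 17-1-1-1 not covered. → 12%.
Line B: polystyrene → 17-3; moulded articles → 17-3-1; for packaging → 17-3-1-2. Scheduled 11%. anti-dumping (Eswyn, 17-3-1): +30%; total 11% + 30% = 41%. → 41%.
Line C: polypropylene → 17-1; film → 17-1-4; for packaging → 17-1-4-1. Scheduled 38%. Dunmara agreement on 17-3: 17-1-4-1 not covered. → 38%.
Line D: polystyrene → 17-3; tubing → 17-3-2; general-purpose → 17-3-2-1. Scheduled 13%. Dunmara agreement on 17-3: CTH met → 8% available; preferential 8%. → 8%.
Sum: 12% + 41% + 38% + 8% = 99%.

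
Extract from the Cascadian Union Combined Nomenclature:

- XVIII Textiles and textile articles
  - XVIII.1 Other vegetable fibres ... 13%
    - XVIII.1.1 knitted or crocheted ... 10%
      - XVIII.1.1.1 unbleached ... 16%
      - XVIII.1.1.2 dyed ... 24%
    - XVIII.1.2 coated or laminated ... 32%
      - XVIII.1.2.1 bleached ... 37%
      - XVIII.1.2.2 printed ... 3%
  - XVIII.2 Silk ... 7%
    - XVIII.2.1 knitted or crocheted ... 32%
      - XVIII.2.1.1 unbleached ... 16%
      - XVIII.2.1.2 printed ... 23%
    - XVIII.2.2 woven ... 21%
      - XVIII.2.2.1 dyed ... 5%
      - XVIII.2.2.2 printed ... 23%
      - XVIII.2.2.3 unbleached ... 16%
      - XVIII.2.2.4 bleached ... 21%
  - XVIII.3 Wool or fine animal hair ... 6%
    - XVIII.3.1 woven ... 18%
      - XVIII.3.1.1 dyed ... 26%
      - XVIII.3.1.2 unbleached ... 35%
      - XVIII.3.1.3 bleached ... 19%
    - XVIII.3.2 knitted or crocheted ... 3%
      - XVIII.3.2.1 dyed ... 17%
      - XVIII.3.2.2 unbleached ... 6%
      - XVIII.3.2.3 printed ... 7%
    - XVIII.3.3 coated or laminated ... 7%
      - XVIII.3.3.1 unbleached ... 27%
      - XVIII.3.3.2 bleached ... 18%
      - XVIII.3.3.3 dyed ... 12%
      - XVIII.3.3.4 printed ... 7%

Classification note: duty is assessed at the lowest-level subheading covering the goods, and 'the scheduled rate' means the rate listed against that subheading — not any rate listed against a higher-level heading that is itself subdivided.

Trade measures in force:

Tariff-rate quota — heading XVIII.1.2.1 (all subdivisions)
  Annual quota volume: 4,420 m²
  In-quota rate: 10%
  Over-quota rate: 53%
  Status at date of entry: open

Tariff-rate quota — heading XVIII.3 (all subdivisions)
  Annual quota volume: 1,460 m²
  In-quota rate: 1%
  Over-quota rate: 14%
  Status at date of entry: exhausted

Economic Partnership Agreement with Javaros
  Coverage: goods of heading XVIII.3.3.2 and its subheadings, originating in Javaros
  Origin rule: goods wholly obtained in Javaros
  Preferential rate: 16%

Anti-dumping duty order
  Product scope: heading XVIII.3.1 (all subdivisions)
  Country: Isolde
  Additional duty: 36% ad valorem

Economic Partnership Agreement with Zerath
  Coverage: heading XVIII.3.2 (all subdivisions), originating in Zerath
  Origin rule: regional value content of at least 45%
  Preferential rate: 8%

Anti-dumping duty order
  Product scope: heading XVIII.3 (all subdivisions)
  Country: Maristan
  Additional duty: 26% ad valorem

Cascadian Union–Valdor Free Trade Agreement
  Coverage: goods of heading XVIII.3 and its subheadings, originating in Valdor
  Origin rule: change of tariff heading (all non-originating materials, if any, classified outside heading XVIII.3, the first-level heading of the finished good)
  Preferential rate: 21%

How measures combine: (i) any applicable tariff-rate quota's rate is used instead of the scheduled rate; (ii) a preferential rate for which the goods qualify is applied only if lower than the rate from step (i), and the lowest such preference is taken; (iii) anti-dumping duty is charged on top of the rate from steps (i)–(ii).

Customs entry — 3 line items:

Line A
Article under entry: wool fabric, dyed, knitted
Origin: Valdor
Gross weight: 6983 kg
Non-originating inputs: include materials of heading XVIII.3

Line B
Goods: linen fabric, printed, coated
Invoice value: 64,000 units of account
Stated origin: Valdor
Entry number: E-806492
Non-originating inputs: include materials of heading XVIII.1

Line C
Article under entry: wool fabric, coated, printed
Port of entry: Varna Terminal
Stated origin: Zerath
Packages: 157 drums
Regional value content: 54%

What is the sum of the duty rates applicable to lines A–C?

31%

Line A: wool → XVIII.3; knitted → XVIII.3.2; dyed → XVIII.3.2.1. Scheduled 17%. quota on XVIII.3 exhausted → over-quota 14%; Valdor agreement on XVIII.3: CTH not met. → 14%.
Line B: linen → XVIII.1; coated → XVIII.1.2; printed → XVIII.1.2.2. Scheduled 3%. Valdor agreement on XVIII.3: XVIII.1.2.2 not covered. → 3%.
Line C: wool → XVIII.3; coated → XVIII.3.3; printed → XVIII.3.3.4. Scheduled 7%. quota on XVIII.3 exhausted → over-quota 14%; Zerath agreement on XVIII.3.2: XVIII.3.3.4 not covered. → 14%.
Sum: 14% + 3% + 14% = 31%.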